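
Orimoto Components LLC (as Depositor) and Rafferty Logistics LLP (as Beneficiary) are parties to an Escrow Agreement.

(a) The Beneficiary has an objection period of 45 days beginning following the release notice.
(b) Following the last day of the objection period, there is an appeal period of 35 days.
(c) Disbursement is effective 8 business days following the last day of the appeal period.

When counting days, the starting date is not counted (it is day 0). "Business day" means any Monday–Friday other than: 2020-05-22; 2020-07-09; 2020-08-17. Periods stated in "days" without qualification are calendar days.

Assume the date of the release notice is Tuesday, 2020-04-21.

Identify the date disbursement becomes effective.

2020-07-22

The last day of the objection period: 2020-04-21 + 45 days = 2020-06-05.
Adding 35 calendar days to 2020-06-05 gives 2020-07-10, which is the last day of the appeal period.
The date disbursement becomes effective: 8 business days after Friday, 2020-07-10, skipping weekends — Jul 13, Jul 14, Jul 15, Jul 16, Jul 17, Jul 20, Jul 21, Jul 22 — lands on Wednesday, 2020-07-22.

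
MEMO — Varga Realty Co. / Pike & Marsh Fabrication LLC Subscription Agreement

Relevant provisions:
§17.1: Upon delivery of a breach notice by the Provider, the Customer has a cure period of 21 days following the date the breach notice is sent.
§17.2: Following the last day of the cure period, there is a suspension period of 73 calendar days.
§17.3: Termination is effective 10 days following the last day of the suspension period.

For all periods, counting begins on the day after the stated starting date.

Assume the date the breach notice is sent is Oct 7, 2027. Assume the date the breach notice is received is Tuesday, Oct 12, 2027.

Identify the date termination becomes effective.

The last day of the cure period: Oct 7, 2027 + 21 days = Oct 28, 2027.
The last day of the suspension period: Oct 28, 2027 + 73 days = Jan 9, 2028.
Adding 10 calendar days to Jan 9, 2028 gives Jan 19, 2028, which is the date termination becomes effective.

Jan 19, 2028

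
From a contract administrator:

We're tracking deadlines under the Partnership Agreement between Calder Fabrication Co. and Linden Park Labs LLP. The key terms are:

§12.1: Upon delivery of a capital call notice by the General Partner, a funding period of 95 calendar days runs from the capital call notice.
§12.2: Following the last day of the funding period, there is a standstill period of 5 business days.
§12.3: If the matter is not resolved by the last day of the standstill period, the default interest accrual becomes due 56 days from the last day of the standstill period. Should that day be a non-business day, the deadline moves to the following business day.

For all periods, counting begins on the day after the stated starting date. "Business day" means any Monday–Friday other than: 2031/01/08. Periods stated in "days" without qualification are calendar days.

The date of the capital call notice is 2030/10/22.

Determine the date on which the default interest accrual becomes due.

2031/03/28

Adding 95 calendar days to 2030/10/22 gives 2031/01/25, which is the last day of the funding period.
The last day of the standstill period: 5 business days after Saturday, 2031/01/25, skipping weekends — Jan 27, Jan 28, Jan 29, Jan 30, Jan 31 — lands on Friday, 2031/01/31.
Adding 56 calendar days to 2031/01/31 gives 2031/03/28, which is the date on which the default interest accrual becomes due. 2031/03/28 is a Friday and is not a listed holiday, so no roll-forward applies.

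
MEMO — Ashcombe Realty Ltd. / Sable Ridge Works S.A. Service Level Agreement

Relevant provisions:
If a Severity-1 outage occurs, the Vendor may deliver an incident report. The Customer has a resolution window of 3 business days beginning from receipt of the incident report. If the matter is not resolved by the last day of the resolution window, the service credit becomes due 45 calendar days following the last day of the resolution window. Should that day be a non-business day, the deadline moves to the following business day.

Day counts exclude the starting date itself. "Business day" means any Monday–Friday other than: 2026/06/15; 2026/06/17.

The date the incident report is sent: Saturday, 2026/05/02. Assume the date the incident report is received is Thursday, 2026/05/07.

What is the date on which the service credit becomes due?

2026/06/26

From Thursday, 2026/05/07, 3 business days (May 8, May 11, May 12, skipping weekends) brings us to Tuesday, 2026/05/12, which is the last day of the resolution window.
The date on which the service credit becomes due: 45 calendar days after 2026/05/12 is 2026/06/26. 2026/06/26 is a Friday and is not a listed holiday, so no roll-forward applies.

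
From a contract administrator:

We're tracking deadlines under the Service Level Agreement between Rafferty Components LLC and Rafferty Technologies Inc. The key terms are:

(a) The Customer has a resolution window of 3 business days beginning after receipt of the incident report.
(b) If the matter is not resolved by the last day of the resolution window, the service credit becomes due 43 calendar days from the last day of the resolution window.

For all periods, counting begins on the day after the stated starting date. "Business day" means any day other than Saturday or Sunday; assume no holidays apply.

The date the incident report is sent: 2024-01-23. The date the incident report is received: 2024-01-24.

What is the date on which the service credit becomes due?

The last day of the resolution window: counting 3 business days from Wednesday, 2024-01-24 (Jan 25, Jan 26, Jan 29, skipping weekends) reaches Monday, 2024-01-29.
The date on which the service credit becomes due: 2024-01-29 + 43 days = 2024-03-12.

2024-03-12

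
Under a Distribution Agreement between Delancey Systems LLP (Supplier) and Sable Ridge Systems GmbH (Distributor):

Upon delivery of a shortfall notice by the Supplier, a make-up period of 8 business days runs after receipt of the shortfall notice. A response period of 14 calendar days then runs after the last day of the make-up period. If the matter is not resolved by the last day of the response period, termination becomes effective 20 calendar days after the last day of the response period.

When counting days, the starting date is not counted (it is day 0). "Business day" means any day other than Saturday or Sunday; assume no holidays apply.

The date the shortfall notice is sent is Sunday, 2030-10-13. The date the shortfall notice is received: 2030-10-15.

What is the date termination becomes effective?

The last day of the make-up period: counting 8 business days from Tuesday, 2030-10-15 (Oct 16, Oct 17, Oct 18, Oct 21, Oct 22, Oct 23, Oct 24, Oct 25, skipping weekends) reaches Friday, 2030-10-25.
The last day of the response period: 2030-10-25 + 14 days = 2030-11-08.
The date termination becomes effective: 20 calendar days after 2030-11-08 is 2030-11-28.

2030-11-28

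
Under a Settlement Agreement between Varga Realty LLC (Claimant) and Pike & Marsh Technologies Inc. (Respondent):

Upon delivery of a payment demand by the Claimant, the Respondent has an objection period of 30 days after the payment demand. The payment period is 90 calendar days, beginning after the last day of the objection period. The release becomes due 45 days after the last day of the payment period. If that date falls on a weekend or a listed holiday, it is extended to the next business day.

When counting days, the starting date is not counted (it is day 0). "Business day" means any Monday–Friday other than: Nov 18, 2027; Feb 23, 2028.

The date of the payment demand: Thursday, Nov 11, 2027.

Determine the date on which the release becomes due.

Apr 24, 2028

The last day of the objection period: 30 calendar days after Nov 11, 2027 is Dec 11, 2027.
The last day of the payment period: Dec 11, 2027 + 90 days = Mar 10, 2028.
The date on which the release becomes due: 45 calendar days after Mar 10, 2028 is Apr 24, 2028. Apr 24, 2028 is a Monday and is not a listed holiday, so no roll-forward applies.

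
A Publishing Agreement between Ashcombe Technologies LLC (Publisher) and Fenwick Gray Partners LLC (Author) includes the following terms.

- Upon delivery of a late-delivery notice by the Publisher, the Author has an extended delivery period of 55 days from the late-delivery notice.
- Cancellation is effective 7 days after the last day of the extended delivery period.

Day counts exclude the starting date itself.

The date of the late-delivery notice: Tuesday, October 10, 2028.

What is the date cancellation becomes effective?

December 11, 2028

Adding 55 calendar days to October 10, 2028 gives December 4, 2028, which is the last day of the extended delivery period.
The date cancellation becomes effective: December 4, 2028 + 7 days = December 11, 2028.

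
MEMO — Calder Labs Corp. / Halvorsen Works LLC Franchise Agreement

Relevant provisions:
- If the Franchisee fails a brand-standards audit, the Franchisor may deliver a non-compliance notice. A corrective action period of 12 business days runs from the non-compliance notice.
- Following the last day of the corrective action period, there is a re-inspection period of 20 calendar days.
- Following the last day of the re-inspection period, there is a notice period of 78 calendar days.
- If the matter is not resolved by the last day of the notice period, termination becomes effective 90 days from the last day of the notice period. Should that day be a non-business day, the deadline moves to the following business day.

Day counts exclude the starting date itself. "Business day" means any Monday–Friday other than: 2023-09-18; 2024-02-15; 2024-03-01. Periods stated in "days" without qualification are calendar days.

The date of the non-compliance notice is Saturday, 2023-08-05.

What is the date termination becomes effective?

The last day of the corrective action period: 12 business days after Saturday, 2023-08-05, skipping weekends — Aug 7, Aug 8, Aug 9, Aug 10, …, Aug 18, Aug 21, Aug 22 — lands on Tuesday, 2023-08-22.
The last day of the re-inspection period: 20 calendar days after 2023-08-22 is 2023-09-11.
The last day of the notice period: 78 calendar days after 2023-09-11 is 2023-11-28.
The date termination becomes effective: 90 calendar days after 2023-11-28 is 2024-02-26. 2024-02-26 is a Monday and is not a listed holiday, so no roll-forward applies.

2024-02-26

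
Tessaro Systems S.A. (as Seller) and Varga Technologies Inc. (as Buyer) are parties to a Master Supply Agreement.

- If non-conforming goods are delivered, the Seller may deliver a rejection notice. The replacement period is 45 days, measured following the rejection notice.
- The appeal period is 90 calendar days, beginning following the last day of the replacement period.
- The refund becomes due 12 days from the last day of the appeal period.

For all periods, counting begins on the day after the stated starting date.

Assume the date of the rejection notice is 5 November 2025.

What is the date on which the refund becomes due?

1 April 2026

The last day of the replacement period: 5 November 2025 + 45 days = 20 December 2025.
The last day of the appeal period: 90 calendar days after 20 December 2025 is 20 March 2026.
The date on which the refund becomes due: 12 calendar days after 20 March 2026 is 1 April 2026.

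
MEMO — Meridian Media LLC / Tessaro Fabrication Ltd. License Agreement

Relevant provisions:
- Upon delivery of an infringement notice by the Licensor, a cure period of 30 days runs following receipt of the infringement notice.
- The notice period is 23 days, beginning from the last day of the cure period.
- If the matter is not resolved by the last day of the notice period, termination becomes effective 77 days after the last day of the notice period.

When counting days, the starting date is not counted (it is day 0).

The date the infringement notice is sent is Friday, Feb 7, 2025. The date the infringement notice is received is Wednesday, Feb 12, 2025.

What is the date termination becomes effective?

Adding 30 calendar days to Feb 12, 2025 gives Mar 14, 2025, which is the last day of the cure period.
The last day of the notice period: Mar 14, 2025 + 23 days = Apr 6, 2025.
Adding 77 calendar days to Apr 6, 2025 gives Jun 22, 2025, which is the date termination becomes effective.

Jun 22, 2025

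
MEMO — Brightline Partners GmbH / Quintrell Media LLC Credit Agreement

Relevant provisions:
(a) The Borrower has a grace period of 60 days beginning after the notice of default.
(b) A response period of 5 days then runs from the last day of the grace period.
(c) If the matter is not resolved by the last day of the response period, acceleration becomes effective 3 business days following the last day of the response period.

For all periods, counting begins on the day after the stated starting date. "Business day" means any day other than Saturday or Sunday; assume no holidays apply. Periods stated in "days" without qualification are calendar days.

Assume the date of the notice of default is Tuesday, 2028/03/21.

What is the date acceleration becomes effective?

The last day of the grace period: 2028/03/21 + 60 days = 2028/05/20.
The last day of the response period: 2028/05/20 + 5 days = 2028/05/25.
From Thursday, 2028/05/25, 3 business days (May 26, May 29, May 30, skipping weekends) brings us to Tuesday, 2028/05/30, which is the date acceleration becomes effective.

2028/05/30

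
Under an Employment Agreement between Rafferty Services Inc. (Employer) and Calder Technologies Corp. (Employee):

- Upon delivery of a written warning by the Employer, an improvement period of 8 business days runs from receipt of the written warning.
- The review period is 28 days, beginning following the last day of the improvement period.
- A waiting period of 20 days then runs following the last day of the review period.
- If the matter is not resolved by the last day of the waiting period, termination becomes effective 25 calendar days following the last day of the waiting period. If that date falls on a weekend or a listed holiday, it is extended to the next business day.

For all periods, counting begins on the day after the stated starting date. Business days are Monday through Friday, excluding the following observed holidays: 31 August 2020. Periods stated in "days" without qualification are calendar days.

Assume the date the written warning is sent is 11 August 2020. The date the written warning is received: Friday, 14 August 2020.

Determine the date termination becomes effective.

The last day of the improvement period: counting 8 business days from Friday, 14 August 2020 (Aug 17, Aug 18, Aug 19, Aug 20, Aug 21, Aug 24, Aug 25, Aug 26, skipping weekends) reaches Wednesday, 26 August 2020.
The last day of the review period: 26 August 2020 + 28 days = 23 September 2020.
The last day of the waiting period: 23 September 2020 + 20 days = 13 October 2020.
Adding 25 calendar days to 13 October 2020 gives 7 November 2020, which is the date termination becomes effective. That falls on a Saturday, so it rolls to the next business day, Monday, 9 November 2020.

9 November 2020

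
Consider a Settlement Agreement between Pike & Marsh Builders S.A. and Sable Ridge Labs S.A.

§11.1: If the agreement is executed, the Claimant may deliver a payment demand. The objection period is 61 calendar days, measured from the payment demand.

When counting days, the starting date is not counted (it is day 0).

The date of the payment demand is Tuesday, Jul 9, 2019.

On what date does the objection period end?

Sep 8, 2019

The last day of the objection period: 61 calendar days after Jul 9, 2019 is Sep 8, 2019.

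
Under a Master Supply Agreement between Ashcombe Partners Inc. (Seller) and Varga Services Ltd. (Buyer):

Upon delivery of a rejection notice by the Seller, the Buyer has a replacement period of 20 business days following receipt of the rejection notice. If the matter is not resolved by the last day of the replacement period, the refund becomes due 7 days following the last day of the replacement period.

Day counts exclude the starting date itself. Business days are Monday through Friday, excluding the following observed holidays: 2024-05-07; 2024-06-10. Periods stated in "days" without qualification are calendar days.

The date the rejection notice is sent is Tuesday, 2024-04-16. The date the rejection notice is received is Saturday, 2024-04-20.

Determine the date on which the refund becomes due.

From Saturday, 2024-04-20, 20 business days (Apr 22, Apr 23, Apr 24, Apr 25, …, May 16, May 17, May 20, skipping weekends and the listed holiday on May 7) brings us to Monday, 2024-05-20, which is the last day of the replacement period.
The date on which the refund becomes due: 7 calendar days after 2024-05-20 is 2024-05-27.

2024-05-27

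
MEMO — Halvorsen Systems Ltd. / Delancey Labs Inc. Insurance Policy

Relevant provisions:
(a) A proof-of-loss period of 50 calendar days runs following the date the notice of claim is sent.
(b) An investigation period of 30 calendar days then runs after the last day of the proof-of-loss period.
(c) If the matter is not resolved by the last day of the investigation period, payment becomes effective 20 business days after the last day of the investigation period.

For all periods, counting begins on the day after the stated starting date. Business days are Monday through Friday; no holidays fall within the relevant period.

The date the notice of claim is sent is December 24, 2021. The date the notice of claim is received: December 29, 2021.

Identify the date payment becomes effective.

April 11, 2022

The last day of the proof-of-loss period: December 24, 2021 + 50 days = February 12, 2022.
Adding 30 calendar days to February 12, 2022 gives March 14, 2022, which is the last day of the investigation period.
The date payment becomes effective: counting 20 business days from Monday, March 14, 2022 (Mar 15, Mar 16, Mar 17, Mar 18, …, Apr 7, Apr 8, Apr 11, skipping weekends) reaches Monday, April 11, 2022.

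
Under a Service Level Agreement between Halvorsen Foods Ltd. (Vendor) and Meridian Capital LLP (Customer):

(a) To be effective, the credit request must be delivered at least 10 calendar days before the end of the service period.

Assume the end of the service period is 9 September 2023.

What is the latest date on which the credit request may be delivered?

Counting back 10 calendar days from 9 September 2023 gives 30 August 2023.

30 August 2023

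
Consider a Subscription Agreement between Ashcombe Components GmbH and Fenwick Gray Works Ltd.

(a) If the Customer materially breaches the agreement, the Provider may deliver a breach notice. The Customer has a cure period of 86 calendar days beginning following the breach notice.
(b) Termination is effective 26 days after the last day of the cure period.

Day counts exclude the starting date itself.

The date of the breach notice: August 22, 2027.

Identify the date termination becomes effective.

Adding 86 calendar days to August 22, 2027 gives November 16, 2027, which is the last day of the cure period.
The date termination becomes effective: 26 calendar days after November 16, 2027 is December 12, 2027.

December 12, 2027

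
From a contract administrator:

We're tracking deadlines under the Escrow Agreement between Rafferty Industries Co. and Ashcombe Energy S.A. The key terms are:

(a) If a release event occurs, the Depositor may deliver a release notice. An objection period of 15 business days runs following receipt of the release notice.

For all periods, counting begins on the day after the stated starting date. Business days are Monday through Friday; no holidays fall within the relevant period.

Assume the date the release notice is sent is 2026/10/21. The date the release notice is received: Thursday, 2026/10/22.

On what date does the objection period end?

2026/11/12

The last day of the objection period: 15 business days after Thursday, 2026/10/22, skipping weekends — Oct 23, Oct 26, Oct 27, Oct 28, …, Nov 10, Nov 11, Nov 12 — lands on Thursday, 2026/11/12.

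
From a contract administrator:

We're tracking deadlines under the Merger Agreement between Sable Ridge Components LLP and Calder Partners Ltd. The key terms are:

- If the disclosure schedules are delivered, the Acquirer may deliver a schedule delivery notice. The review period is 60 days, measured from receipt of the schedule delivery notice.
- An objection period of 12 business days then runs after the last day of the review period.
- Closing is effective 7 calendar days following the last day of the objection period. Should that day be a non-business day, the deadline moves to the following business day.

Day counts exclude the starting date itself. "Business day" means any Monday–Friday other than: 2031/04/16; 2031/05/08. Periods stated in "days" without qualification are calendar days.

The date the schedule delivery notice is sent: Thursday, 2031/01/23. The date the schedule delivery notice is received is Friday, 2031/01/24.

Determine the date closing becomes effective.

The last day of the review period: 60 calendar days after 2031/01/24 is 2031/03/25.
The last day of the objection period: counting 12 business days from Tuesday, 2031/03/25 (Mar 26, Mar 27, Mar 28, Mar 31, …, Apr 8, Apr 9, Apr 10, skipping weekends) reaches Thursday, 2031/04/10.
The date closing becomes effective: 7 calendar days after 2031/04/10 is 2031/04/17. 2031/04/17 is a Thursday and is not a listed holiday, so no roll-forward applies.

2031/04/17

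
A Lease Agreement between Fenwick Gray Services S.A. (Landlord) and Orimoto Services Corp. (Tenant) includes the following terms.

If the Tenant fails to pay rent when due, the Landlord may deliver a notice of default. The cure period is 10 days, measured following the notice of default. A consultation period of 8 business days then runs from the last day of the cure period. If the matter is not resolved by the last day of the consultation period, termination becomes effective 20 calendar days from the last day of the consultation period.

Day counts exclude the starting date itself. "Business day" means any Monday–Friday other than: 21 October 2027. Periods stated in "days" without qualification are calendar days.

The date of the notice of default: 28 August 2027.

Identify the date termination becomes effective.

7 October 2027

The last day of the cure period: 28 August 2027 + 10 days = 7 September 2027.
The last day of the consultation period: counting 8 business days from Tuesday, 7 September 2027 (Sep 8, Sep 9, Sep 10, Sep 13, Sep 14, Sep 15, Sep 16, Sep 17, skipping weekends) reaches Friday, 17 September 2027.
Adding 20 calendar days to 17 September 2027 gives 7 October 2027, which is the date termination becomes effective.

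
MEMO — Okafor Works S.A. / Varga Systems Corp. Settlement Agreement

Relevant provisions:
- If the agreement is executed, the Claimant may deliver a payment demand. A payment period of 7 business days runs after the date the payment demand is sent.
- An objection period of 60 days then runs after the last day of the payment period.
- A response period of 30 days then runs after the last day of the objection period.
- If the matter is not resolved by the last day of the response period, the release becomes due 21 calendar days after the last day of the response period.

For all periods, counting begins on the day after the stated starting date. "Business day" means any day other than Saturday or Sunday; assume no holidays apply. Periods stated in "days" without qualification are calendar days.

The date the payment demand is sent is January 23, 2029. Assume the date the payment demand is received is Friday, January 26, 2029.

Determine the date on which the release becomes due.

From Tuesday, January 23, 2029, 7 business days (Jan 24, Jan 25, Jan 26, Jan 29, Jan 30, Jan 31, Feb 1, skipping weekends) brings us to Thursday, February 1, 2029, which is the last day of the payment period.
The last day of the objection period: 60 calendar days after February 1, 2029 is April 2, 2029.
The last day of the response period: 30 calendar days after April 2, 2029 is May 2, 2029.
The date on which the release becomes due: 21 calendar days after May 2, 2029 is May 23, 2029.

May 23, 2029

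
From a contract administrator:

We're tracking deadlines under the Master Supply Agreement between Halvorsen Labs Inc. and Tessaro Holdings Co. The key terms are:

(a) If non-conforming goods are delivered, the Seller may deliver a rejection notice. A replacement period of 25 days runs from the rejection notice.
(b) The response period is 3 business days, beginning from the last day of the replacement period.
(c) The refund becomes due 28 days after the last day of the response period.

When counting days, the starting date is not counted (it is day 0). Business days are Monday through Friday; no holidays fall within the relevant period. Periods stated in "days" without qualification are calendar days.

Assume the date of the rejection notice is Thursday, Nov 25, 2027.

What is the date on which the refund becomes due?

Jan 20, 2028

The last day of the replacement period: Nov 25, 2027 + 25 days = Dec 20, 2027.
The last day of the response period: counting 3 business days from Monday, Dec 20, 2027 (Dec 21, Dec 22, Dec 23, skipping weekends) reaches Thursday, Dec 23, 2027.
Adding 28 calendar days to Dec 23, 2027 gives Jan 20, 2028, which is the date on which the refund becomes due.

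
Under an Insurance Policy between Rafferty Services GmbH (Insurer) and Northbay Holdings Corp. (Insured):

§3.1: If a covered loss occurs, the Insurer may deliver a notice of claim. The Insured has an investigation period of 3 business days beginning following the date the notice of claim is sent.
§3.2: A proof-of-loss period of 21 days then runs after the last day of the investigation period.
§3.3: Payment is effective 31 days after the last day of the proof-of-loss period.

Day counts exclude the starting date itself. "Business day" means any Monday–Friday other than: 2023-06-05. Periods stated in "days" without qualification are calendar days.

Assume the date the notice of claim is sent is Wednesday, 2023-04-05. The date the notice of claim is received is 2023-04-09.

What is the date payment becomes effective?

2023-06-01

The last day of the investigation period: counting 3 business days from Wednesday, 2023-04-05 (Apr 6, Apr 7, Apr 10, skipping weekends) reaches Monday, 2023-04-10.
The last day of the proof-of-loss period: 2023-04-10 + 21 days = 2023-05-01.
The date payment becomes effective: 31 calendar days after 2023-05-01 is 2023-06-01.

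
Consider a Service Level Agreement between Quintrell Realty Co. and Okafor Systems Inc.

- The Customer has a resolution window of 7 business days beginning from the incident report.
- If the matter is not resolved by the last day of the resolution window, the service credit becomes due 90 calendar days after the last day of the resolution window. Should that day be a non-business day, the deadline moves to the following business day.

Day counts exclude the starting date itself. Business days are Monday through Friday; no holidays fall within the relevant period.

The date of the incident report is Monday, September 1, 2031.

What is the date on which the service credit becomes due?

The last day of the resolution window: counting 7 business days from Monday, September 1, 2031 (Sep 2, Sep 3, Sep 4, Sep 5, Sep 8, Sep 9, Sep 10, skipping weekends) reaches Wednesday, September 10, 2031.
The date on which the service credit becomes due: September 10, 2031 + 90 days = December 9, 2031. December 9, 2031 is a Tuesday, so no roll-forward applies.

December 9, 2031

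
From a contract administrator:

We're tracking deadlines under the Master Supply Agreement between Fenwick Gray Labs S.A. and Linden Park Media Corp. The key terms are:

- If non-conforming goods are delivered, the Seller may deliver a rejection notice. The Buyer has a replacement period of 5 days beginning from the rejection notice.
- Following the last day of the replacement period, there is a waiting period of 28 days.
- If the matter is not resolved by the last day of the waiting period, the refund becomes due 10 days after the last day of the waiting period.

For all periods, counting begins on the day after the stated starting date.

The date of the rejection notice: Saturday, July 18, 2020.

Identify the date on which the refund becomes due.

August 30, 2020

Adding 5 calendar days to July 18, 2020 gives July 23, 2020, which is the last day of the replacement period.
Adding 28 calendar days to July 23, 2020 gives August 20, 2020, which is the last day of the waiting period.
The date on which the refund becomes due: August 20, 2020 + 10 days = August 30, 2020.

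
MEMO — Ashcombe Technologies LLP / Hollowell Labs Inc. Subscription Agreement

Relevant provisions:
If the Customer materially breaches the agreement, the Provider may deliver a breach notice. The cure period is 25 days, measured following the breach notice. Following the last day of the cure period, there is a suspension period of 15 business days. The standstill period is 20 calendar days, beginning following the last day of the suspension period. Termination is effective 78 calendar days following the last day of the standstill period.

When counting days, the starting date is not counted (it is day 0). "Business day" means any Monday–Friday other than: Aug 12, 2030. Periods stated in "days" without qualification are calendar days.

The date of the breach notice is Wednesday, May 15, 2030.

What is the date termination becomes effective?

The last day of the cure period: 25 calendar days after May 15, 2030 is Jun 9, 2030.
The last day of the suspension period: counting 15 business days from Sunday, Jun 9, 2030 (Jun 10, Jun 11, Jun 12, Jun 13, …, Jun 26, Jun 27, Jun 28, skipping weekends) reaches Friday, Jun 28, 2030.
The last day of the standstill period: Jun 28, 2030 + 20 days = Jul 18, 2030.
Adding 78 calendar days to Jul 18, 2030 gives Oct 4, 2030, which is the date termination becomes effective.

Oct 4, 2030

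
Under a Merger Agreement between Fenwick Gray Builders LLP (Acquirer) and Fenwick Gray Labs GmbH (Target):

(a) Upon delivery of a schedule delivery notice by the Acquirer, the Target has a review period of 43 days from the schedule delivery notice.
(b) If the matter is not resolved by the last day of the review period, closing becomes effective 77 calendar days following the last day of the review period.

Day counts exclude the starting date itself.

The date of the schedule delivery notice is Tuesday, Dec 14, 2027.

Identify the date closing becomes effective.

Apr 12, 2028

The last day of the review period: 43 calendar days after Dec 14, 2027 is Jan 26, 2028.
The date closing becomes effective: 77 calendar days after Jan 26, 2028 is Apr 12, 2028.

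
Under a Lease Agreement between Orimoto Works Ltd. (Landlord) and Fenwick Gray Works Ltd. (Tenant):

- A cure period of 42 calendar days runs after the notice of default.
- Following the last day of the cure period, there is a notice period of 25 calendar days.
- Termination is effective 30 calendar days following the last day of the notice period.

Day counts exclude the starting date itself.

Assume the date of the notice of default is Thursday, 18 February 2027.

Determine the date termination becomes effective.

Adding 42 calendar days to 18 February 2027 gives 1 April 2027, which is the last day of the cure period.
The last day of the notice period: 1 April 2027 + 25 days = 26 April 2027.
The date termination becomes effective: 26 April 2027 + 30 days = 26 May 2027.

26 May 2027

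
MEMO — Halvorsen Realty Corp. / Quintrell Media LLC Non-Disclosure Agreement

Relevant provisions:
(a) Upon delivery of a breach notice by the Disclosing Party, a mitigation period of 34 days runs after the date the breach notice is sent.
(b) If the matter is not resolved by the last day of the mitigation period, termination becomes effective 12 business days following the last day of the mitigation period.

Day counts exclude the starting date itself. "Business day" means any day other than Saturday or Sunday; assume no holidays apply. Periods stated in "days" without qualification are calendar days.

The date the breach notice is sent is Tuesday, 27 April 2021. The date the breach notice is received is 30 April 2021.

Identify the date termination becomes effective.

The last day of the mitigation period: 34 calendar days after 27 April 2021 is 31 May 2021.
The date termination becomes effective: counting 12 business days from Monday, 31 May 2021 (Jun 1, Jun 2, Jun 3, Jun 4, …, Jun 14, Jun 15, Jun 16, skipping weekends) reaches Wednesday, 16 June 2021.

16 June 2021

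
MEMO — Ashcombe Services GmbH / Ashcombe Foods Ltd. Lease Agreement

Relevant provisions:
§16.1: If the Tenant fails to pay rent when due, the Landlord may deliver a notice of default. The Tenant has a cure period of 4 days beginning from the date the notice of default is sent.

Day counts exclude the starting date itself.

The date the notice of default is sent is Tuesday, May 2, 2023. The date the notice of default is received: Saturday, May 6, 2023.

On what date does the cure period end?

The last day of the cure period: May 2, 2023 + 4 days = May 6, 2023.

May 6, 2023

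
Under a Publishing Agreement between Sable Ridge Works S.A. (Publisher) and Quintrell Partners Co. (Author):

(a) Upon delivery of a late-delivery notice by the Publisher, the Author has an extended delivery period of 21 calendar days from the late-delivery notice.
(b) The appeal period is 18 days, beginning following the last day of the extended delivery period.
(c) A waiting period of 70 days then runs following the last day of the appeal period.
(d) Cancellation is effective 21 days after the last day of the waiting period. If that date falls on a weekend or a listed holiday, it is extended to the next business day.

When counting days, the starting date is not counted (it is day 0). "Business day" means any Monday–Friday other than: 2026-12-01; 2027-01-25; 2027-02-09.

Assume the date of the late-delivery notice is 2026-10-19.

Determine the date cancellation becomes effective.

2027-02-26

The last day of the extended delivery period: 2026-10-19 + 21 days = 2026-11-09.
The last day of the appeal period: 2026-11-09 + 18 days = 2026-11-27.
The last day of the waiting period: 2026-11-27 + 70 days = 2027-02-05.
The date cancellation becomes effective: 21 calendar days after 2027-02-05 is 2027-02-26. 2027-02-26 is a Friday and is not a listed holiday, so no roll-forward applies.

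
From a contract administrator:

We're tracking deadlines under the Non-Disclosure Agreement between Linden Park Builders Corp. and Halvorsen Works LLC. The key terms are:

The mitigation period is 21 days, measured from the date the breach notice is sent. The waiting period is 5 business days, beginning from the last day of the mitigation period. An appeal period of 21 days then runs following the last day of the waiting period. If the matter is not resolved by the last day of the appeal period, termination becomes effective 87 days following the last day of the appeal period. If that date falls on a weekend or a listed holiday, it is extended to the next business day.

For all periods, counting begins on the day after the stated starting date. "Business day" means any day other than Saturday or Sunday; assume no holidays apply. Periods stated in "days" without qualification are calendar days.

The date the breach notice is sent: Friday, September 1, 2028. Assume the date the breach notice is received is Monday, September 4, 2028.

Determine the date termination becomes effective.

January 15, 2029

Adding 21 calendar days to September 1, 2028 gives September 22, 2028, which is the last day of the mitigation period.
The last day of the waiting period: 5 business days after Friday, September 22, 2028, skipping weekends — Sep 25, Sep 26, Sep 27, Sep 28, Sep 29 — lands on Friday, September 29, 2028.
The last day of the appeal period: September 29, 2028 + 21 days = October 20, 2028.
Adding 87 calendar days to October 20, 2028 gives January 15, 2029, which is the date termination becomes effective. January 15, 2029 is a Monday, so no roll-forward applies.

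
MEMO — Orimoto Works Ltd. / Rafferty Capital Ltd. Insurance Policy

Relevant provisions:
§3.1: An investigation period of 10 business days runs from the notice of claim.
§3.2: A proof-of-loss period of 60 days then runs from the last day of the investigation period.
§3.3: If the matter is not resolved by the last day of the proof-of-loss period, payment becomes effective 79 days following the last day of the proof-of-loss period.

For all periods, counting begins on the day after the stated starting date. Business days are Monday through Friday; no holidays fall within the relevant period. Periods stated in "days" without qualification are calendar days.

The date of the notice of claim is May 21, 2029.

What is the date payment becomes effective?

The last day of the investigation period: 10 business days after Monday, May 21, 2029, skipping weekends — May 22, May 23, May 24, May 25, May 28, May 29, May 30, May 31, Jun 1, Jun 4 — lands on Monday, Jun 4, 2029.
The last day of the proof-of-loss period: 60 calendar days after Jun 4, 2029 is Aug 3, 2029.
The date payment becomes effective: 79 calendar days after Aug 3, 2029 is Oct 21, 2029.

Oct 21, 2029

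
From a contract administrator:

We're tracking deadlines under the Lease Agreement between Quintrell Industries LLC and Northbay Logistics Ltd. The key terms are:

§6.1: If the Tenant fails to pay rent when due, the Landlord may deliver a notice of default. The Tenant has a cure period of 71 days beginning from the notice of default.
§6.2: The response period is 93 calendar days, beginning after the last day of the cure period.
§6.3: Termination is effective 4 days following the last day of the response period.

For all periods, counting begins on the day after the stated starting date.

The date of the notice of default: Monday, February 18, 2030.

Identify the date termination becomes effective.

The last day of the cure period: 71 calendar days after February 18, 2030 is April 30, 2030.
The last day of the response period: 93 calendar days after April 30, 2030 is August 1, 2030.
The date termination becomes effective: 4 calendar days after August 1, 2030 is August 5, 2030.

August 5, 2030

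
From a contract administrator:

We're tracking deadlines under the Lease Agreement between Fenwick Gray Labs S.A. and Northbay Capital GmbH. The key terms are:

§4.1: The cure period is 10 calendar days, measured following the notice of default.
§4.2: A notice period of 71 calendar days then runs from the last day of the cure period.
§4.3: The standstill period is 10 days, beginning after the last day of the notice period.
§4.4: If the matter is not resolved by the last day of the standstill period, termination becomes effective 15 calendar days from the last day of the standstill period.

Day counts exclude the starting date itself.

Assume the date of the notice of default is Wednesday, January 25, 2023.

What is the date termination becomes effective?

May 11, 2023

The last day of the cure period: 10 calendar days after January 25, 2023 is February 4, 2023.
The last day of the notice period: February 4, 2023 + 71 days = April 16, 2023.
The last day of the standstill period: April 16, 2023 + 10 days = April 26, 2023.
The date termination becomes effective: 15 calendar days after April 26, 2023 is May 11, 2023.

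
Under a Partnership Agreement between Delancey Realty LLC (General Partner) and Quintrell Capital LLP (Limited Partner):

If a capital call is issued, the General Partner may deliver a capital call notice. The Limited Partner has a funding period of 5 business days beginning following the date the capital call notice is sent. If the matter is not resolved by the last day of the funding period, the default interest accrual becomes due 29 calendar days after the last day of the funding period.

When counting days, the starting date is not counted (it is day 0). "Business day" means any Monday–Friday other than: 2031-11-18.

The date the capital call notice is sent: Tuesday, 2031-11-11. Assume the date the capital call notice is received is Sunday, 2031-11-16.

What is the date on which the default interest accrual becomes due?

The last day of the funding period: counting 5 business days from Tuesday, 2031-11-11 (Nov 12, Nov 13, Nov 14, Nov 17, Nov 19, skipping weekends and the listed holiday on Nov 18) reaches Wednesday, 2031-11-19.
The date on which the default interest accrual becomes due: 29 calendar days after 2031-11-19 is 2031-12-18.

2031-12-18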